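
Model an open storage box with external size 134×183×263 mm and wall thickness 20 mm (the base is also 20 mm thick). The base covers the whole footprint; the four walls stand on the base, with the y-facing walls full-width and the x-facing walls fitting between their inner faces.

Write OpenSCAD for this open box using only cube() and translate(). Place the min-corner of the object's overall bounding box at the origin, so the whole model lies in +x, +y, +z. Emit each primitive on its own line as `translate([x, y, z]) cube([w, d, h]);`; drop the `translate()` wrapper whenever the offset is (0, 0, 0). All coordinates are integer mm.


cube([134, 183, 20]);
translate([0, 0, 20]) cube([134, 20, 243]);
translate([0, 163, 20]) cube([134, 20, 243]);
translate([0, 20, 20]) cube([20, 143, 243]);
translate([114, 20, 20]) cube([20, 143, 243]);


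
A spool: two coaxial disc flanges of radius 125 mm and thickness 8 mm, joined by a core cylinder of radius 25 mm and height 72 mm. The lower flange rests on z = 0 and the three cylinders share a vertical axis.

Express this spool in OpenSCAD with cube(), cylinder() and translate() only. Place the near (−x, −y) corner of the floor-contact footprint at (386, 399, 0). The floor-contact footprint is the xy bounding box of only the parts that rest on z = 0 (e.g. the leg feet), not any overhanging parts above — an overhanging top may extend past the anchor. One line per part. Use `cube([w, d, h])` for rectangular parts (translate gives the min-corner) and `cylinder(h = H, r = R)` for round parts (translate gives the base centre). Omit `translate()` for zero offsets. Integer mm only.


translate([511, 524, 0]) cylinder(h = 8, r = 125);
translate([511, 524, 8]) cylinder(h = 72, r = 25);
translate([511, 524, 80]) cylinder(h = 8, r = 125);


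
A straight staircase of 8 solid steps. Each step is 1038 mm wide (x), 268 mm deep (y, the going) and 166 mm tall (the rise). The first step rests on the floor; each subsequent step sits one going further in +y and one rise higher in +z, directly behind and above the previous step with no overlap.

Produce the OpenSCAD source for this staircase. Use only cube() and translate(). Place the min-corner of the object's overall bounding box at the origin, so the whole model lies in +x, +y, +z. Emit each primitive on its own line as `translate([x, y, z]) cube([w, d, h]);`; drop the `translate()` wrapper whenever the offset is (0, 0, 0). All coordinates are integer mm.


cube([1038, 268, 166]);
translate([0, 268, 166]) cube([1038, 268, 166]);
translate([0, 536, 332]) cube([1038, 268, 166]);
translate([0, 804, 498]) cube([1038, 268, 166]);
translate([0, 1072, 664]) cube([1038, 268, 166]);
translate([0, 1340, 830]) cube([1038, 268, 166]);
translate([0, 1608, 996]) cube([1038, 268, 166]);
translate([0, 1876, 1162]) cube([1038, 268, 166]);


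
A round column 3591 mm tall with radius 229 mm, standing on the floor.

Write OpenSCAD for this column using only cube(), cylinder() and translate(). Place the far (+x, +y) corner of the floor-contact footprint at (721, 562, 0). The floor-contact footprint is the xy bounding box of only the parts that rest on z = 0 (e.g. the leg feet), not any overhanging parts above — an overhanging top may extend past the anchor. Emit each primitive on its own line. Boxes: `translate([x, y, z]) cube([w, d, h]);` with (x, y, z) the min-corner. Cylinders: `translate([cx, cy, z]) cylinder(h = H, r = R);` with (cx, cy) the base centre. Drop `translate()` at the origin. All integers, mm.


translate([492, 333, 0]) cylinder(h = 3591, r = 229);


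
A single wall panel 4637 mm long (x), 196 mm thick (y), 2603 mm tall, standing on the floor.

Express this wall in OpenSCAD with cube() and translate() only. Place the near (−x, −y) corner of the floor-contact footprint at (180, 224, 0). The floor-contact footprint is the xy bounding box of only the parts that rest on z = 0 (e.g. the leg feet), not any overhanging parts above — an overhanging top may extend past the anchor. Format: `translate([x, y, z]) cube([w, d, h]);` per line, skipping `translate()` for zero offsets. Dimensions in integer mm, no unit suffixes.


translate([180, 224, 0]) cube([4637, 196, 2603]);


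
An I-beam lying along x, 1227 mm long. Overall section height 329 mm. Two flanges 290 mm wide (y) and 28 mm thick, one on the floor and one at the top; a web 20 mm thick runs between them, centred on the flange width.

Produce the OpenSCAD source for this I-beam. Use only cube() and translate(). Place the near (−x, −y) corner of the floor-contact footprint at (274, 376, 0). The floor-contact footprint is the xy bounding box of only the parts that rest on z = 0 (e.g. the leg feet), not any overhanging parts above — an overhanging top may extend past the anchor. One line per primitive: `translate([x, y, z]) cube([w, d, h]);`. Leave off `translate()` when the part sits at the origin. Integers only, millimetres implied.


translate([274, 376, 0]) cube([1227, 290, 28]);
translate([274, 511, 28]) cube([1227, 20, 273]);
translate([274, 376, 301]) cube([1227, 290, 28]);


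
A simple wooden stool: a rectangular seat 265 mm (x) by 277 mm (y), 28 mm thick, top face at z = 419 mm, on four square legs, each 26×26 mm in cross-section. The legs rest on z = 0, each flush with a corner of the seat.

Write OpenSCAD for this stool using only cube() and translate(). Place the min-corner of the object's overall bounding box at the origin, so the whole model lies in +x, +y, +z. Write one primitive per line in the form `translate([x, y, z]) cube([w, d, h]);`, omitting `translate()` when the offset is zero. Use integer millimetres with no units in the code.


translate([0, 0, 391]) cube([265, 277, 28]);
cube([26, 26, 391]);
translate([239, 0, 0]) cube([26, 26, 391]);
translate([0, 251, 0]) cube([26, 26, 391]);
translate([239, 251, 0]) cube([26, 26, 391]);


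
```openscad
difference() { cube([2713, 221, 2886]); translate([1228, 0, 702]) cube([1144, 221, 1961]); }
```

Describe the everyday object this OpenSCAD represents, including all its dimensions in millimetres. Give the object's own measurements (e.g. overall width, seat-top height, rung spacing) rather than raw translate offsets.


A wall 2713 mm long (x), 221 mm thick (y), 2886 mm tall, with a rectangular window opening cut through it. The opening is 1144 mm wide and 1961 mm tall; its sill is at z = 702 mm and its near (−x) edge is 1228 mm from the wall's −x end. The opening passes through the full wall thickness.


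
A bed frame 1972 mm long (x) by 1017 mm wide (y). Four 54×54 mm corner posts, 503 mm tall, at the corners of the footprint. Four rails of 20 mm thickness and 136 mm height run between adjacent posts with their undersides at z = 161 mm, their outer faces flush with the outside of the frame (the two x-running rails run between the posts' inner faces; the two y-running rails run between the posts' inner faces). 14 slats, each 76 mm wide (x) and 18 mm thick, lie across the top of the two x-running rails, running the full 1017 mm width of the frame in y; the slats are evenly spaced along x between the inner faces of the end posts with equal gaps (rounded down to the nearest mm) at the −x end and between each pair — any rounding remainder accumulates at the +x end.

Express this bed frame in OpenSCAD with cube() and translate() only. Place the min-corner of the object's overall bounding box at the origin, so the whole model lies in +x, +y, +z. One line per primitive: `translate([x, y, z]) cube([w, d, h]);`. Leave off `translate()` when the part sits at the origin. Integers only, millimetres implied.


// slat z = rail_z + rail_h = 161 + 136 = 297
// slat gap = ⌊(1864 − 14·76) / 15⌋ = 53
cube([54, 54, 503]);
translate([0, 963, 0]) cube([54, 54, 503]);
translate([1918, 0, 0]) cube([54, 54, 503]);
translate([1918, 963, 0]) cube([54, 54, 503]);
translate([54, 0, 161]) cube([1864, 20, 136]);
translate([54, 997, 161]) cube([1864, 20, 136]);
translate([0, 54, 161]) cube([20, 909, 136]);
translate([1952, 54, 161]) cube([20, 909, 136]);
translate([107, 0, 297]) cube([76, 1017, 18]);
translate([236, 0, 297]) cube([76, 1017, 18]);
translate([365, 0, 297]) cube([76, 1017, 18]);
translate([494, 0, 297]) cube([76, 1017, 18]);
translate([623, 0, 297]) cube([76, 1017, 18]);
translate([752, 0, 297]) cube([76, 1017, 18]);
translate([881, 0, 297]) cube([76, 1017, 18]);
translate([1010, 0, 297]) cube([76, 1017, 18]);
translate([1139, 0, 297]) cube([76, 1017, 18]);
translate([1268, 0, 297]) cube([76, 1017, 18]);
translate([1397, 0, 297]) cube([76, 1017, 18]);
translate([1526, 0, 297]) cube([76, 1017, 18]);
translate([1655, 0, 297]) cube([76, 1017, 18]);
translate([1784, 0, 297]) cube([76, 1017, 18]);


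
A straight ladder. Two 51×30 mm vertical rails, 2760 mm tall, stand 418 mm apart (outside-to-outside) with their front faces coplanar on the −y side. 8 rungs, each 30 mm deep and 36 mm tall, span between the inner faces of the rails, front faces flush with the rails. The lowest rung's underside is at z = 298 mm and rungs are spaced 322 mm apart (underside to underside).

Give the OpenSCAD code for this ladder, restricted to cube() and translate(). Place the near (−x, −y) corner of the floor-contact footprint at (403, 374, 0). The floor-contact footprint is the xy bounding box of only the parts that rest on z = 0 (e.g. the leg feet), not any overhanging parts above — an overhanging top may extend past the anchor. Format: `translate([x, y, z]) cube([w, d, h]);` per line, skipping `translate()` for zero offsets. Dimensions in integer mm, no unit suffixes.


// rung span = 418 - 2*51 = 316
// rung[k] z = 298 + k*322
translate([403, 374, 0]) cube([51, 30, 2760]);
translate([770, 374, 0]) cube([51, 30, 2760]);
translate([454, 374, 298]) cube([316, 30, 36]);
translate([454, 374, 620]) cube([316, 30, 36]);
translate([454, 374, 942]) cube([316, 30, 36]);
translate([454, 374, 1264]) cube([316, 30, 36]);
translate([454, 374, 1586]) cube([316, 30, 36]);
translate([454, 374, 1908]) cube([316, 30, 36]);
translate([454, 374, 2230]) cube([316, 30, 36]);
translate([454, 374, 2552]) cube([316, 30, 36]);


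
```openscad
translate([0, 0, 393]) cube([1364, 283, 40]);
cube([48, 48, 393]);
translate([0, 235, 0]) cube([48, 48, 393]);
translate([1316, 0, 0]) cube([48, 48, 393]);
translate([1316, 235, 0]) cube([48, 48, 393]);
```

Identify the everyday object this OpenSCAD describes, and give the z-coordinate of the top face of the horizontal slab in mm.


A bench. The seat-top height is 433 mm.

A long slab on four corner posts — a bench. The slab sits at z = 393 with thickness 40, so the top is 393 + 40 = 433 mm.


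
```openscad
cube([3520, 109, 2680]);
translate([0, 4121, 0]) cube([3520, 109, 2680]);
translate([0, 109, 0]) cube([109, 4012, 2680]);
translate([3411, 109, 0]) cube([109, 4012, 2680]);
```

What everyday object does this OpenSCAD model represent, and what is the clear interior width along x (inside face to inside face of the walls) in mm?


A house (or room) frame. The interior width is 3302 mm.

Four 2680 mm walls enclosing a rectangle with no floor or roof — a room or house frame. Outside width is 3520 mm and wall thickness is 109 mm, so the interior width is 3520 − 2 × 109 = 3302 mm.


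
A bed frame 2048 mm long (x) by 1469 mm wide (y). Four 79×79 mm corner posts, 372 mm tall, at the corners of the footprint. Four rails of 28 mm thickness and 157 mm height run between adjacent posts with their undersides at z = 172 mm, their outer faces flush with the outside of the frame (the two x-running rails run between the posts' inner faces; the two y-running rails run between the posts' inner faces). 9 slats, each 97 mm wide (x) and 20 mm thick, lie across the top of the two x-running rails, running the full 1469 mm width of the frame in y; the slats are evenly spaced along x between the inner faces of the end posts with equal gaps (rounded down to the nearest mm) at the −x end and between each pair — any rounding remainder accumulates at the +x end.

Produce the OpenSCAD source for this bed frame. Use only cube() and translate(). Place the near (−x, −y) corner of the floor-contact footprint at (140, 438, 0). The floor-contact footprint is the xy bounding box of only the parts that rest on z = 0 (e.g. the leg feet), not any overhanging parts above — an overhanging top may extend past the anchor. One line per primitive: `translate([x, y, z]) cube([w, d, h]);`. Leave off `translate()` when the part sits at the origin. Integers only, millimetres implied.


translate([140, 438, 0]) cube([79, 79, 372]);
translate([140, 1828, 0]) cube([79, 79, 372]);
translate([2109, 438, 0]) cube([79, 79, 372]);
translate([2109, 1828, 0]) cube([79, 79, 372]);
translate([219, 438, 172]) cube([1890, 28, 157]);
translate([219, 1879, 172]) cube([1890, 28, 157]);
translate([140, 517, 172]) cube([28, 1311, 157]);
translate([2160, 517, 172]) cube([28, 1311, 157]);
translate([320, 438, 329]) cube([97, 1469, 20]);
translate([518, 438, 329]) cube([97, 1469, 20]);
translate([716, 438, 329]) cube([97, 1469, 20]);
translate([914, 438, 329]) cube([97, 1469, 20]);
translate([1112, 438, 329]) cube([97, 1469, 20]);
translate([1310, 438, 329]) cube([97, 1469, 20]);
translate([1508, 438, 329]) cube([97, 1469, 20]);
translate([1706, 438, 329]) cube([97, 1469, 20]);
translate([1904, 438, 329]) cube([97, 1469, 20]);


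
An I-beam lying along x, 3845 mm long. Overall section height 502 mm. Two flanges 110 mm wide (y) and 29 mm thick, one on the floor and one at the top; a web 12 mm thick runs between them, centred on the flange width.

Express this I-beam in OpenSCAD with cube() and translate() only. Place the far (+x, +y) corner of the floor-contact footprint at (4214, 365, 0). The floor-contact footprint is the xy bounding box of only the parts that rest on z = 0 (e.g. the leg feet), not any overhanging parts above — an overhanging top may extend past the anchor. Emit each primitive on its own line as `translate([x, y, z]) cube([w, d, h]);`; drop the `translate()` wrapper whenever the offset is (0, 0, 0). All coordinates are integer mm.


translate([369, 255, 0]) cube([3845, 110, 29]);
translate([369, 304, 29]) cube([3845, 12, 444]);
translate([369, 255, 473]) cube([3845, 110, 29]);


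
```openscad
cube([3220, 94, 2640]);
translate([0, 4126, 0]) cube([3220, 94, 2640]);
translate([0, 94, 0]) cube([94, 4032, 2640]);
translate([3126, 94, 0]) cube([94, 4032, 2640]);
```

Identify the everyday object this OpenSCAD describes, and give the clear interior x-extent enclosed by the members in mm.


A house (or room) frame. The interior width is 3032 mm.

Four 2640 mm walls enclosing a rectangle with no floor or roof — a room or house frame. Outside width is 3220 mm and wall thickness is 94 mm, so the interior width is 3220 − 2 × 94 = 3032 mm.


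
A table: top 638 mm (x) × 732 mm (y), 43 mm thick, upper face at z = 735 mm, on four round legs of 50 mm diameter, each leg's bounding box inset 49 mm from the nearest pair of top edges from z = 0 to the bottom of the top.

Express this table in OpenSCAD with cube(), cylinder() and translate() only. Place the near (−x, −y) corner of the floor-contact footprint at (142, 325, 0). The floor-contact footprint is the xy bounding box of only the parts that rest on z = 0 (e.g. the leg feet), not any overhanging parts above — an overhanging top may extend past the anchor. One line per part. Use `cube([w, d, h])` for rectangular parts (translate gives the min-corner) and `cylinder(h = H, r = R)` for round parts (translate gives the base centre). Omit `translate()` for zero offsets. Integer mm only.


// leg_h = 735 - 43 = 692
translate([93, 276, 692]) cube([638, 732, 43]);
translate([167, 350, 0]) cylinder(h = 692, r = 25);
translate([657, 350, 0]) cylinder(h = 692, r = 25);
translate([167, 934, 0]) cylinder(h = 692, r = 25);
translate([657, 934, 0]) cylinder(h = 692, r = 25);


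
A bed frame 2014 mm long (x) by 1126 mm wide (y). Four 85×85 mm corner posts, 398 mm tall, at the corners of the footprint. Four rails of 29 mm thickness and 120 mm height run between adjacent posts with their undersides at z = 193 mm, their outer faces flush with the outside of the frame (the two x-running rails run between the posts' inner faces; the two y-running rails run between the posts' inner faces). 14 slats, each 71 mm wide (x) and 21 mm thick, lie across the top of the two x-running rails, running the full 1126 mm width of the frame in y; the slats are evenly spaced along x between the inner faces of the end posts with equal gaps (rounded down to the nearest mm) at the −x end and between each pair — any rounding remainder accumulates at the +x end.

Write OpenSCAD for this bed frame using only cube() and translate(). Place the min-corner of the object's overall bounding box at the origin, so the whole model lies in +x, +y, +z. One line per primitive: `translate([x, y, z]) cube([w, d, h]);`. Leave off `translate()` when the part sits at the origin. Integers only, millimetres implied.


cube([85, 85, 398]);
translate([0, 1041, 0]) cube([85, 85, 398]);
translate([1929, 0, 0]) cube([85, 85, 398]);
translate([1929, 1041, 0]) cube([85, 85, 398]);
translate([85, 0, 193]) cube([1844, 29, 120]);
translate([85, 1097, 193]) cube([1844, 29, 120]);
translate([0, 85, 193]) cube([29, 956, 120]);
translate([1985, 85, 193]) cube([29, 956, 120]);
translate([141, 0, 313]) cube([71, 1126, 21]);
translate([268, 0, 313]) cube([71, 1126, 21]);
translate([395, 0, 313]) cube([71, 1126, 21]);
translate([522, 0, 313]) cube([71, 1126, 21]);
translate([649, 0, 313]) cube([71, 1126, 21]);
translate([776, 0, 313]) cube([71, 1126, 21]);
translate([903, 0, 313]) cube([71, 1126, 21]);
translate([1030, 0, 313]) cube([71, 1126, 21]);
translate([1157, 0, 313]) cube([71, 1126, 21]);
translate([1284, 0, 313]) cube([71, 1126, 21]);
translate([1411, 0, 313]) cube([71, 1126, 21]);
translate([1538, 0, 313]) cube([71, 1126, 21]);
translate([1665, 0, 313]) cube([71, 1126, 21]);
translate([1792, 0, 313]) cube([71, 1126, 21]);


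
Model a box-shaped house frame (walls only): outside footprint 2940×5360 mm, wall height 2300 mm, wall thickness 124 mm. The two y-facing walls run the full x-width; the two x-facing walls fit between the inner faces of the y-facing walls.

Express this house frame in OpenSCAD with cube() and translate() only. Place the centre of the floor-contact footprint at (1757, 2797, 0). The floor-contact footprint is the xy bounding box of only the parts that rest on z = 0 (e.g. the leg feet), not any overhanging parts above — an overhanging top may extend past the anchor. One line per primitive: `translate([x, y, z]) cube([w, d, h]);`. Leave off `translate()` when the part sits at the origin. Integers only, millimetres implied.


translate([287, 117, 0]) cube([2940, 124, 2300]);
translate([287, 5353, 0]) cube([2940, 124, 2300]);
translate([287, 241, 0]) cube([124, 5112, 2300]);
translate([3103, 241, 0]) cube([124, 5112, 2300]);


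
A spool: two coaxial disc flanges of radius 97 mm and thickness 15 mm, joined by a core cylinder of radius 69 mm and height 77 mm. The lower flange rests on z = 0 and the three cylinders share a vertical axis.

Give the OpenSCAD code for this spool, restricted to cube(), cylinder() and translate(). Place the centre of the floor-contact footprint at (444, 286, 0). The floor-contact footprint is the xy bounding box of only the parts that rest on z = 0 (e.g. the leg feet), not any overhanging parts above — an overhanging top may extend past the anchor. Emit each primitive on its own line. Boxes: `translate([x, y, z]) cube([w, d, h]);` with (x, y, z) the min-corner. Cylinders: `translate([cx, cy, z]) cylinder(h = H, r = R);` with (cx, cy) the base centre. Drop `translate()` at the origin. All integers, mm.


translate([444, 286, 0]) cylinder(h = 15, r = 97);
translate([444, 286, 15]) cylinder(h = 77, r = 69);
translate([444, 286, 92]) cylinder(h = 15, r = 97);


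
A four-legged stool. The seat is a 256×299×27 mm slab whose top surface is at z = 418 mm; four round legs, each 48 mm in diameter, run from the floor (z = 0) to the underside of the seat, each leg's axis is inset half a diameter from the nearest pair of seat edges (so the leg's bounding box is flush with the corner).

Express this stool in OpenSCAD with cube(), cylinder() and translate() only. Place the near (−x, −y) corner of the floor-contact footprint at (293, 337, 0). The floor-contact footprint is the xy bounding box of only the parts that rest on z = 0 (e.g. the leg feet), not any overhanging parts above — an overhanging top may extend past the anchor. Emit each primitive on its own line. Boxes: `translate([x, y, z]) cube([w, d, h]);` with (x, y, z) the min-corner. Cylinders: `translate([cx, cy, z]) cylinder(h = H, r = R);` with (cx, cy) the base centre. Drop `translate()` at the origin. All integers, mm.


translate([293, 337, 391]) cube([256, 299, 27]);
translate([317, 361, 0]) cylinder(h = 391, r = 24);
translate([525, 361, 0]) cylinder(h = 391, r = 24);
translate([317, 612, 0]) cylinder(h = 391, r = 24);
translate([525, 612, 0]) cylinder(h = 391, r = 24);


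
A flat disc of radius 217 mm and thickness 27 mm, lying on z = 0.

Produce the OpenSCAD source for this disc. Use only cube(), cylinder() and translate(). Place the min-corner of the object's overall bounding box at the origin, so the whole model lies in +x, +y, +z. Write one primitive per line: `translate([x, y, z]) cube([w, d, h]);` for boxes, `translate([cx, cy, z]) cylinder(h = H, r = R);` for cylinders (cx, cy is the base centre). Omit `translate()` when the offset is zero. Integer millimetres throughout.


translate([217, 217, 0]) cylinder(h = 27, r = 217);


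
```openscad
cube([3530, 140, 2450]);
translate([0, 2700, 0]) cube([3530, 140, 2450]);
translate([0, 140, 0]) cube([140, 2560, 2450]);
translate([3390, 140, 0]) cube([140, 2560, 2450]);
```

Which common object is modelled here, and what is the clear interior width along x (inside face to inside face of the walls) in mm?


A house (or room) frame. The interior width is 3250 mm.

Four 2450 mm walls enclosing a rectangle with no floor or roof — a room or house frame. Outside width is 3530 mm and wall thickness is 140 mm, so the interior width is 3530 − 2 × 140 = 3250 mm.


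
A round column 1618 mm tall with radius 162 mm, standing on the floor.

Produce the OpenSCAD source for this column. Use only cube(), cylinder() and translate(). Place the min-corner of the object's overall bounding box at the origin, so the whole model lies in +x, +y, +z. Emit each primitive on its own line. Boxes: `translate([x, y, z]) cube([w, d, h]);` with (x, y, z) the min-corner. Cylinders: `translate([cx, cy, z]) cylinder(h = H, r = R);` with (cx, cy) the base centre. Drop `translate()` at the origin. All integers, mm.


translate([162, 162, 0]) cylinder(h = 1618, r = 162);


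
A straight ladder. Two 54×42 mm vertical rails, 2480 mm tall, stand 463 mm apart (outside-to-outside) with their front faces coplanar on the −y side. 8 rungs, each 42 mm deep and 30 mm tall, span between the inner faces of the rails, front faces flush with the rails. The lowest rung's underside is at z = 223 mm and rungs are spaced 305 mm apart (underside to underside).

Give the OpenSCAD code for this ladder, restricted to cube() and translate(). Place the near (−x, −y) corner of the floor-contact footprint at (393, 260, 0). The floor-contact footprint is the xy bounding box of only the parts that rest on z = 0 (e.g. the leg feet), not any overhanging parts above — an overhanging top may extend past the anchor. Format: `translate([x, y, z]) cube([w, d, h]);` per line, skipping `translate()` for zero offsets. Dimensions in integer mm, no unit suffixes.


translate([393, 260, 0]) cube([54, 42, 2480]);
translate([802, 260, 0]) cube([54, 42, 2480]);
translate([447, 260, 223]) cube([355, 42, 30]);
translate([447, 260, 528]) cube([355, 42, 30]);
translate([447, 260, 833]) cube([355, 42, 30]);
translate([447, 260, 1138]) cube([355, 42, 30]);
translate([447, 260, 1443]) cube([355, 42, 30]);
translate([447, 260, 1748]) cube([355, 42, 30]);
translate([447, 260, 2053]) cube([355, 42, 30]);
translate([447, 260, 2358]) cube([355, 42, 30]);


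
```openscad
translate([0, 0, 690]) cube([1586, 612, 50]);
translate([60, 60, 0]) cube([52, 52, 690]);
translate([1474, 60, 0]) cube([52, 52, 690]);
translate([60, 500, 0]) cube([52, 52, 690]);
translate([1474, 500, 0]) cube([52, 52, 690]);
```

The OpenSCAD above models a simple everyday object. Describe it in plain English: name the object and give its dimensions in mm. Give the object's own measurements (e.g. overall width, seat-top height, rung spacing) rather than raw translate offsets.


A table: top 1586 mm (x) × 612 mm (y), 50 mm thick, upper face at z = 740 mm, on four 52×52 mm square legs, each inset 60 mm from the nearest pair of top edges from z = 0 to the bottom of the top.


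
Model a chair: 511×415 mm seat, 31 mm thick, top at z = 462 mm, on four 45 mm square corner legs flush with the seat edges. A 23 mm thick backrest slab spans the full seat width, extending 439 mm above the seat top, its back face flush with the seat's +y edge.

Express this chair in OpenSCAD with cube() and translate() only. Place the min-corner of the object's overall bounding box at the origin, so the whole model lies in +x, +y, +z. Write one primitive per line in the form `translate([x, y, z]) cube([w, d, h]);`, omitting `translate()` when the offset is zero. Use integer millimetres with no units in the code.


translate([0, 0, 431]) cube([511, 415, 31]);
cube([45, 45, 431]);
translate([466, 0, 0]) cube([45, 45, 431]);
translate([0, 370, 0]) cube([45, 45, 431]);
translate([466, 370, 0]) cube([45, 45, 431]);
translate([0, 392, 462]) cube([511, 23, 439]);


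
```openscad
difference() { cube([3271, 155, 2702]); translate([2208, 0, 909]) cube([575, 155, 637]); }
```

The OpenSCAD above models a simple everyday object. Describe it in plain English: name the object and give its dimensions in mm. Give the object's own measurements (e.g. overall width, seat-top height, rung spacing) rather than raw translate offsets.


A wall 3271 mm long (x), 155 mm thick (y), 2702 mm tall, with a rectangular window opening cut through it. The opening is 575 mm wide and 637 mm tall; its sill is at z = 909 mm and its near (−x) edge is 2208 mm from the wall's −x end. The opening passes through the full wall thickness.


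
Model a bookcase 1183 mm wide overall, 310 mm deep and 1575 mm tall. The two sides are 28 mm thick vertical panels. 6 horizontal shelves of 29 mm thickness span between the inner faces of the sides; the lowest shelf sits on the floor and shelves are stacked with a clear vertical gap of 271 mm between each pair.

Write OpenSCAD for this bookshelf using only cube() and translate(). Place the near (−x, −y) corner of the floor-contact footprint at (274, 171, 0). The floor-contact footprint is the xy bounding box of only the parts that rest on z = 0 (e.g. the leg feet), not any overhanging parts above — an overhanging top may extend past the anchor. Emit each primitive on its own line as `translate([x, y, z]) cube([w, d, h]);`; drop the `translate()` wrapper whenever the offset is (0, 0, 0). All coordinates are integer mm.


translate([274, 171, 0]) cube([28, 310, 1575]);
translate([1429, 171, 0]) cube([28, 310, 1575]);
translate([302, 171, 0]) cube([1127, 310, 29]);
translate([302, 171, 300]) cube([1127, 310, 29]);
translate([302, 171, 600]) cube([1127, 310, 29]);
translate([302, 171, 900]) cube([1127, 310, 29]);
translate([302, 171, 1200]) cube([1127, 310, 29]);
translate([302, 171, 1500]) cube([1127, 310, 29]);


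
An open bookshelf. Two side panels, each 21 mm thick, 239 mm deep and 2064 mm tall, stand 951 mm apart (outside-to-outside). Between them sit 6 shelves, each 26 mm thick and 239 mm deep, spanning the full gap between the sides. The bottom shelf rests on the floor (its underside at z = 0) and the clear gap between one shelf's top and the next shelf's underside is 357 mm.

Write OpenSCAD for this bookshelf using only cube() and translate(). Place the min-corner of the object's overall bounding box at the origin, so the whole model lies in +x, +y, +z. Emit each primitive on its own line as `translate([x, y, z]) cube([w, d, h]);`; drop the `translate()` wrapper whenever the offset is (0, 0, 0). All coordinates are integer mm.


cube([21, 239, 2064]);
translate([930, 0, 0]) cube([21, 239, 2064]);
translate([21, 0, 0]) cube([909, 239, 26]);
translate([21, 0, 383]) cube([909, 239, 26]);
translate([21, 0, 766]) cube([909, 239, 26]);
translate([21, 0, 1149]) cube([909, 239, 26]);
translate([21, 0, 1532]) cube([909, 239, 26]);
translate([21, 0, 1915]) cube([909, 239, 26]);


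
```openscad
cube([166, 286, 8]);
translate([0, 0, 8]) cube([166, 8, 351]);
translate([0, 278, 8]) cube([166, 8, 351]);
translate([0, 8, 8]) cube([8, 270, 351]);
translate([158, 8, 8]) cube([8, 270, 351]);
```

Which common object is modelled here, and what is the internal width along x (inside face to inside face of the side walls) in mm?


An open box. The internal width is 150 mm.

A 166×286 base slab with four walls standing on it — an open box. The base is 166 mm wide and the walls are 8 mm thick, so the internal width is 166 − 2 × 8 = 150 mm.


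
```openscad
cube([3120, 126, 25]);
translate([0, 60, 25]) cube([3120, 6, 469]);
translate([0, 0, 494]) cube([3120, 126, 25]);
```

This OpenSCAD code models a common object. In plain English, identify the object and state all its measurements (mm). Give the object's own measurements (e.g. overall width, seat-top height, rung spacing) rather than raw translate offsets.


An I-beam lying along x, 3120 mm long. Overall section height 519 mm. Two flanges 126 mm wide (y) and 25 mm thick, one on the floor and one at the top; a web 6 mm thick runs between them, centred on the flange width.


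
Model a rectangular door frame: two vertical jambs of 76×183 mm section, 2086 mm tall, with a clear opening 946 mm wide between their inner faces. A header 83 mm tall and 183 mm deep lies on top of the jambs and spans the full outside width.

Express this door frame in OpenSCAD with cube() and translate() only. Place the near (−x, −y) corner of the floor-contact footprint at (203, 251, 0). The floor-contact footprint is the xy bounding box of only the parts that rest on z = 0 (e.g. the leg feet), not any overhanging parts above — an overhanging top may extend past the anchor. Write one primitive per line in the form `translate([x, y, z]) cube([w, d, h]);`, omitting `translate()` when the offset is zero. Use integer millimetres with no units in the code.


translate([203, 251, 0]) cube([76, 183, 2086]);
translate([1225, 251, 0]) cube([76, 183, 2086]);
translate([203, 251, 2086]) cube([1098, 183, 83]);


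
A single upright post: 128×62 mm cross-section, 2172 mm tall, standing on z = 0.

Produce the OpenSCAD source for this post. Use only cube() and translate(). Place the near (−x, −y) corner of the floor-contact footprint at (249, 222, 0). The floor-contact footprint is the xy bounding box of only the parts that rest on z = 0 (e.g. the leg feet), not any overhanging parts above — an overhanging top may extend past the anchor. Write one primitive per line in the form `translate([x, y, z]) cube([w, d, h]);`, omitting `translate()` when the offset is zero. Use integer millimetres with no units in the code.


translate([249, 222, 0]) cube([128, 62, 2172]);


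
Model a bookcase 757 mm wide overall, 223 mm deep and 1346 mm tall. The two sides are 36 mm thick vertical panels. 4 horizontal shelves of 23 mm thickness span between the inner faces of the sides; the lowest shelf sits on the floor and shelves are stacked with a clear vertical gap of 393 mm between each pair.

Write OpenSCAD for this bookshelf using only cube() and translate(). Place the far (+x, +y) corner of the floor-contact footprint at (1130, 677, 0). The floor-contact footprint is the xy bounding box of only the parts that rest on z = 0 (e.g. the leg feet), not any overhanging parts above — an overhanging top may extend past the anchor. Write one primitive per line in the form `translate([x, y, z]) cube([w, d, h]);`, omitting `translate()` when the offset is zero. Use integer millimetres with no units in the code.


translate([373, 454, 0]) cube([36, 223, 1346]);
translate([1094, 454, 0]) cube([36, 223, 1346]);
translate([409, 454, 0]) cube([685, 223, 23]);
translate([409, 454, 416]) cube([685, 223, 23]);
translate([409, 454, 832]) cube([685, 223, 23]);
translate([409, 454, 1248]) cube([685, 223, 23]);


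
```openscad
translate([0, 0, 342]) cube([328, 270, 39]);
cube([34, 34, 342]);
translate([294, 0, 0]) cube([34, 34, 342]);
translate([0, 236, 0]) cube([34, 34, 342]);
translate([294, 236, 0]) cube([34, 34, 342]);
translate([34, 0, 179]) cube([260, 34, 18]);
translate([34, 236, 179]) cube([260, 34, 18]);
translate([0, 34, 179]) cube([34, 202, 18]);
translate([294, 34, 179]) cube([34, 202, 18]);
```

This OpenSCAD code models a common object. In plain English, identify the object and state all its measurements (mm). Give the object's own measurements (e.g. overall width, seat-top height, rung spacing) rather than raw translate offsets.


A four-legged stool. The seat is a 328×270×39 mm slab whose top surface is at z = 381 mm; four square legs, each 34×34 mm in cross-section, run from the floor (z = 0) to the underside of the seat, each flush with a corner of the seat. Four stretchers, 34 mm wide and 18 mm tall, connect adjacent legs with their undersides at z = 179 mm, each running between the inner faces of the legs it joins and aligned with the legs' outer faces on the other axis.


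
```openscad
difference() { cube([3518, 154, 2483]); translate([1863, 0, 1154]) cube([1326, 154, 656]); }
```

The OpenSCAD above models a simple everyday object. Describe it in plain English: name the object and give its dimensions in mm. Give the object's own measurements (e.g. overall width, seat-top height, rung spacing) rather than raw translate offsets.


A wall 3518 mm long (x), 154 mm thick (y), 2483 mm tall, with a rectangular window opening cut through it. The opening is 1326 mm wide and 656 mm tall; its sill is at z = 1154 mm and its near (−x) edge is 1863 mm from the wall's −x end. The opening passes through the full wall thickness.


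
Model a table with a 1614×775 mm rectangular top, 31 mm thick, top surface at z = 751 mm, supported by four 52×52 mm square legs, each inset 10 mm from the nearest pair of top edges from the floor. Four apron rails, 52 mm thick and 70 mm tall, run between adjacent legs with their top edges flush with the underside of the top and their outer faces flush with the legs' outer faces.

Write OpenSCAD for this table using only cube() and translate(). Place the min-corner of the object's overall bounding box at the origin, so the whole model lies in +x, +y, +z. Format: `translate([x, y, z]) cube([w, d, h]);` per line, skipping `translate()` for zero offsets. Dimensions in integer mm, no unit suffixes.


// leg_h = 751 - 31 = 720
// apron z = 720 - 70 = 650
translate([0, 0, 720]) cube([1614, 775, 31]);
translate([10, 10, 0]) cube([52, 52, 720]);
translate([1552, 10, 0]) cube([52, 52, 720]);
translate([10, 713, 0]) cube([52, 52, 720]);
translate([1552, 713, 0]) cube([52, 52, 720]);
translate([62, 10, 650]) cube([1490, 52, 70]);
translate([62, 713, 650]) cube([1490, 52, 70]);
translate([10, 62, 650]) cube([52, 651, 70]);
translate([1552, 62, 650]) cube([52, 651, 70]);


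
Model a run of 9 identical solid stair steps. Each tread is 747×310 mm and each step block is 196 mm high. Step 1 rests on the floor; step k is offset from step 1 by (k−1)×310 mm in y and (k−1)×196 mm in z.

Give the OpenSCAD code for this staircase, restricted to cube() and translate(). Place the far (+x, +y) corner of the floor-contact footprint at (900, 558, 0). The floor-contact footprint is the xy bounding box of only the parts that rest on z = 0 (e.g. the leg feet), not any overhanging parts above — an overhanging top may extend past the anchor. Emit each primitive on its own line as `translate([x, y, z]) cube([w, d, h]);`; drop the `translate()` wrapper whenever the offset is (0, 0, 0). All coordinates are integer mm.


translate([153, 248, 0]) cube([747, 310, 196]);
translate([153, 558, 196]) cube([747, 310, 196]);
translate([153, 868, 392]) cube([747, 310, 196]);
translate([153, 1178, 588]) cube([747, 310, 196]);
translate([153, 1488, 784]) cube([747, 310, 196]);
translate([153, 1798, 980]) cube([747, 310, 196]);
translate([153, 2108, 1176]) cube([747, 310, 196]);
translate([153, 2418, 1372]) cube([747, 310, 196]);
translate([153, 2728, 1568]) cube([747, 310, 196]);


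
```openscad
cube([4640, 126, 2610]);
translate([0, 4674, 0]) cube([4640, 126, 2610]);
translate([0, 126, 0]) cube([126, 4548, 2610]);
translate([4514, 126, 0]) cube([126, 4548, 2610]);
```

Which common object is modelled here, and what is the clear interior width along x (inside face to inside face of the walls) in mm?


A house (or room) frame. The interior width is 4388 mm.

Four 2610 mm walls enclosing a rectangle with no floor or roof — a room or house frame. Outside width is 4640 mm and wall thickness is 126 mm, so the interior width is 4640 − 2 × 126 = 4388 mm.


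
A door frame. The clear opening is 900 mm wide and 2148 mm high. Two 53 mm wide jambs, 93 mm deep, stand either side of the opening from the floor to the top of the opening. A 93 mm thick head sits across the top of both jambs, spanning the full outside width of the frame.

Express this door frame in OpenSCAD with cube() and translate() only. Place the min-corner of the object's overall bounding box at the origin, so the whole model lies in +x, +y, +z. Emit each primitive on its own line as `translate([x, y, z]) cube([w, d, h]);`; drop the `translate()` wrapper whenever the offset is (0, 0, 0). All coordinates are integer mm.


cube([53, 93, 2148]);
translate([953, 0, 0]) cube([53, 93, 2148]);
translate([0, 0, 2148]) cube([1006, 93, 93]);


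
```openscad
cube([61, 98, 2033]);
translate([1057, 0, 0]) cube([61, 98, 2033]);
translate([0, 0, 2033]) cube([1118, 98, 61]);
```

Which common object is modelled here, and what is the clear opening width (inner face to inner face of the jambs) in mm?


A door frame. The clear opening width is 996 mm.

Two 2033 mm tall posts with a header on top — a door frame. The left jamb is 61 mm wide at x = 0; the right jamb starts at x = 1057. The clear opening is 1057 − 61 = 996 mm.


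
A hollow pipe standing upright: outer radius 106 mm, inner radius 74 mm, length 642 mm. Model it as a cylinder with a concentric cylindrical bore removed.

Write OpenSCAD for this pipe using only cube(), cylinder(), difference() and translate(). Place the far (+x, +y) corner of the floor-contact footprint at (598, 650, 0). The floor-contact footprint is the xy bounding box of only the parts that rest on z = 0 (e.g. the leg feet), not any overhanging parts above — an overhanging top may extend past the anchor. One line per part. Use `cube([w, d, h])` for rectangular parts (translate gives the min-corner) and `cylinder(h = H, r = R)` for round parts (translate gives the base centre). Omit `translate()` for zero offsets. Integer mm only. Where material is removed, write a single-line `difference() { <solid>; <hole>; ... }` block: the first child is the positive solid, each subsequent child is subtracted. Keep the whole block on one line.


difference() { translate([492, 544, 0]) cylinder(h = 642, r = 106); translate([492, 544, 0]) cylinder(h = 642, r = 74); }


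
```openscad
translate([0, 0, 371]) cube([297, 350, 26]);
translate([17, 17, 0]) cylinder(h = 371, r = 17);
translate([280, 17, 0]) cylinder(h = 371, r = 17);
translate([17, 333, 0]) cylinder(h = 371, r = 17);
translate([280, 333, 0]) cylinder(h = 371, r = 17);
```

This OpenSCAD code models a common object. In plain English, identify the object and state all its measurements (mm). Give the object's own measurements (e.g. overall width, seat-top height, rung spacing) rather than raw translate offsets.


A simple wooden stool: a rectangular seat 297 mm (x) by 350 mm (y), 26 mm thick, top face at z = 397 mm, on four round legs, each 34 mm in diameter. The legs rest on z = 0, each leg's axis is inset half a diameter from the nearest pair of seat edges (so the leg's bounding box is flush with the corner).
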